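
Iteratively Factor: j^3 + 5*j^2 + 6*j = (j + 2)*(j^2 + 3*j) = (j + 2)*(j + 3)*(j)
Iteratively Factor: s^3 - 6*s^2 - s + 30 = (s + 2)*(s^2 - 8*s + 15) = (s - 5)*(s + 2)*(s - 3)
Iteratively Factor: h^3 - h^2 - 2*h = (h)*(h^2 - h - 2) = h*(h + 1)*(h - 2)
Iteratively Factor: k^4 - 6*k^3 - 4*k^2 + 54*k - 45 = (k - 1)*(k^3 - 5*k^2 - 9*k + 45) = (k - 1)*(k + 3)*(k^2 - 8*k + 15) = (k - 5)*(k - 1)*(k + 3)*(k - 3)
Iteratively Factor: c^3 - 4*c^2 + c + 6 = (c - 3)*(c^2 - c - 2) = (c - 3)*(c + 1)*(c - 2)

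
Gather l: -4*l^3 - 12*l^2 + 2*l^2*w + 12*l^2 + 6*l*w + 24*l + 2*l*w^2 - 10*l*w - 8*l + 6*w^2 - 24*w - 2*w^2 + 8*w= -4*l^3 + 2*l^2*w + l*(2*w^2 - 4*w + 16) + 4*w^2 - 16*w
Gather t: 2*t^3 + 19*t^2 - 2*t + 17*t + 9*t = 2*t^3 + 19*t^2 + 24*t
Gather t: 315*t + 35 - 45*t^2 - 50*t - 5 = -45*t^2 + 265*t + 30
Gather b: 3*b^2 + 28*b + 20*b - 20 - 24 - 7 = 3*b^2 + 48*b - 51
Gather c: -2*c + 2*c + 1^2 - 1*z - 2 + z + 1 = 0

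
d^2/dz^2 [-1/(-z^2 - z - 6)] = 2*(-z^2 - z + (2*z + 1)^2 - 6)/(z^2 + z + 6)^3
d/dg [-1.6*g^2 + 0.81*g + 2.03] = 0.81 - 3.2*g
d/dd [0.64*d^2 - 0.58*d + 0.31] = 1.28*d - 0.58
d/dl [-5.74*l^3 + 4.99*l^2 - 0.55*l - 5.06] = -17.22*l^2 + 9.98*l - 0.55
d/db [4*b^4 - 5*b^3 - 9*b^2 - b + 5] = 16*b^3 - 15*b^2 - 18*b - 1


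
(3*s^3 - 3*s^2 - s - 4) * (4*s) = 12*s^4 - 12*s^3 - 4*s^2 - 16*s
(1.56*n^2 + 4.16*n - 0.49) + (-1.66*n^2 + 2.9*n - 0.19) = -0.0999999999999999*n^2 + 7.06*n - 0.68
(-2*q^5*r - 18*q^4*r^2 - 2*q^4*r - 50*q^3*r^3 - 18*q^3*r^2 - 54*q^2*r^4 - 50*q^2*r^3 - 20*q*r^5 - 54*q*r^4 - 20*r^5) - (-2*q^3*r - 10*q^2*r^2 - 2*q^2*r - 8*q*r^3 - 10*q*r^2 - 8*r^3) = -2*q^5*r - 18*q^4*r^2 - 2*q^4*r - 50*q^3*r^3 - 18*q^3*r^2 + 2*q^3*r - 54*q^2*r^4 - 50*q^2*r^3 + 10*q^2*r^2 + 2*q^2*r - 20*q*r^5 - 54*q*r^4 + 8*q*r^3 + 10*q*r^2 - 20*r^5 + 8*r^3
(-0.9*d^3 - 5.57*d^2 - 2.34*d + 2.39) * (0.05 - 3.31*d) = 2.979*d^4 + 18.3917*d^3 + 7.4669*d^2 - 8.0279*d + 0.1195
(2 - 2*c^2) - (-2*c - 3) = -2*c^2 + 2*c + 5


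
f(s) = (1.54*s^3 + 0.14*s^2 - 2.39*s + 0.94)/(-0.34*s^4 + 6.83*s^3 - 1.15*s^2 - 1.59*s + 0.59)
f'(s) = (4.62*s^2 + 0.28*s - 2.39)/(-0.34*s^4 + 6.83*s^3 - 1.15*s^2 - 1.59*s + 0.59) + (1.36*s^3 - 20.49*s^2 + 2.3*s + 1.59)*(1.54*s^3 + 0.14*s^2 - 2.39*s + 0.94)/(-0.34*s^4 + 6.83*s^3 - 1.15*s^2 - 1.59*s + 0.59)^2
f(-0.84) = -0.69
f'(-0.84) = -3.66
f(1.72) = 0.19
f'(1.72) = 0.09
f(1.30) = 0.14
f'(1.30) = 0.20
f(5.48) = 0.32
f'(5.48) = 0.02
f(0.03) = 1.60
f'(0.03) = 0.47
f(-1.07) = -0.23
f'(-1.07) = -1.08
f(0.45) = 0.13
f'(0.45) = -6.06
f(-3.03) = 0.15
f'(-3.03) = -0.02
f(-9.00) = 0.15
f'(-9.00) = 0.00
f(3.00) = 0.26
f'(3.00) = 0.03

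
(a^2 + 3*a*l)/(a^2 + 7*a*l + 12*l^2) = a/(a + 4*l)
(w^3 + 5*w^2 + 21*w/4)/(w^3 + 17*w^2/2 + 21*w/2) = (w + 7/2)/(w + 7)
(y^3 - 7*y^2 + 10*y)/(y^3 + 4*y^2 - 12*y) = (y - 5)/(y + 6)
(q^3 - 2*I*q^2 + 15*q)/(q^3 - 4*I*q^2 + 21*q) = (q - 5*I)/(q - 7*I)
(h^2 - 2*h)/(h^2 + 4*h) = (h - 2)/(h + 4)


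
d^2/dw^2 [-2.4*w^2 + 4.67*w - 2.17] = -4.80000000000000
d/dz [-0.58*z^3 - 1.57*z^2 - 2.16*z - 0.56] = -1.74*z^2 - 3.14*z - 2.16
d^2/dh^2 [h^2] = 2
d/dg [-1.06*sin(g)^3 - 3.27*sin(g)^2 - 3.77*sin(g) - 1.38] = (-6.54*sin(g) + 1.59*cos(2*g) - 5.36)*cos(g)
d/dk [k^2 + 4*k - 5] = 2*k + 4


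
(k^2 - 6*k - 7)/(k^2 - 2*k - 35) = (k + 1)/(k + 5)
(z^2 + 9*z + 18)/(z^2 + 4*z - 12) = (z + 3)/(z - 2)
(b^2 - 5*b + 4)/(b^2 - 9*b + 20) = (b - 1)/(b - 5)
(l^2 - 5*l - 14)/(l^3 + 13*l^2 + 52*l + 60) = (l - 7)/(l^2 + 11*l + 30)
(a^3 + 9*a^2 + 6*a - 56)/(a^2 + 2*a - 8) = a + 7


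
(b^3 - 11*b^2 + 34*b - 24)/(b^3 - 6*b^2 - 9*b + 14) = (b^2 - 10*b + 24)/(b^2 - 5*b - 14)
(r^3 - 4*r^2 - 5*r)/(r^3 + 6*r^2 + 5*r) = (r - 5)/(r + 5)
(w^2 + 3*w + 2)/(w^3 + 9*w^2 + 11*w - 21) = (w^2 + 3*w + 2)/(w^3 + 9*w^2 + 11*w - 21)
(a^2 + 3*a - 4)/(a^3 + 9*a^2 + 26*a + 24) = (a - 1)/(a^2 + 5*a + 6)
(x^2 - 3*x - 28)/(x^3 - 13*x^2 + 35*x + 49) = (x + 4)/(x^2 - 6*x - 7)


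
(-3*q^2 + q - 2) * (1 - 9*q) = 27*q^3 - 12*q^2 + 19*q - 2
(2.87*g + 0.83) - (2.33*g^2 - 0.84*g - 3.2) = -2.33*g^2 + 3.71*g + 4.03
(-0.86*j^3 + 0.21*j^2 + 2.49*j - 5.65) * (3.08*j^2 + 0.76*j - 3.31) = -2.6488*j^5 - 0.00679999999999992*j^4 + 10.6754*j^3 - 16.2047*j^2 - 12.5359*j + 18.7015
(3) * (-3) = -9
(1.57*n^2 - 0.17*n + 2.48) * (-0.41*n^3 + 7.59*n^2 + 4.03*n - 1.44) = -0.6437*n^5 + 11.986*n^4 + 4.02*n^3 + 15.8773*n^2 + 10.2392*n - 3.5712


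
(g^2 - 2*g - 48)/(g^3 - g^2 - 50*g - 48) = 1/(g + 1)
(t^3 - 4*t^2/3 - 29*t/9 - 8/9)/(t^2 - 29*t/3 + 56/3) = (3*t^2 + 4*t + 1)/(3*(t - 7))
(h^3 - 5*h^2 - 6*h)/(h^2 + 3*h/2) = 2*(h^2 - 5*h - 6)/(2*h + 3)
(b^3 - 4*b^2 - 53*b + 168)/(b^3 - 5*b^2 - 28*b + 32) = (b^2 + 4*b - 21)/(b^2 + 3*b - 4)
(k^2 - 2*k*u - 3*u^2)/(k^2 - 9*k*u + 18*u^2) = (-k - u)/(-k + 6*u)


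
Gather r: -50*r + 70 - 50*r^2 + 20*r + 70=-50*r^2 - 30*r + 140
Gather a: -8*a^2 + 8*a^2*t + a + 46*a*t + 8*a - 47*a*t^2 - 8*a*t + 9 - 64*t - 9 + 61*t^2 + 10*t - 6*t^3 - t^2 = a^2*(8*t - 8) + a*(-47*t^2 + 38*t + 9) - 6*t^3 + 60*t^2 - 54*t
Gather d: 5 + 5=10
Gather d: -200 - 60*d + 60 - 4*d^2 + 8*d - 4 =-4*d^2 - 52*d - 144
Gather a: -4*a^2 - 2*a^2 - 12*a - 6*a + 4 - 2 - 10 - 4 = -6*a^2 - 18*a - 12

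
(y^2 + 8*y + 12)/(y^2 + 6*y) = (y + 2)/y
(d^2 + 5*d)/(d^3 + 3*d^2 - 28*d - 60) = d*(d + 5)/(d^3 + 3*d^2 - 28*d - 60)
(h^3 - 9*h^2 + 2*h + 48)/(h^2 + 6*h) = (h^3 - 9*h^2 + 2*h + 48)/(h*(h + 6))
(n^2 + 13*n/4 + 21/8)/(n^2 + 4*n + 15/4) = (4*n + 7)/(2*(2*n + 5))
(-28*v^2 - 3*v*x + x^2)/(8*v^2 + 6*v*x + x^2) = (-7*v + x)/(2*v + x)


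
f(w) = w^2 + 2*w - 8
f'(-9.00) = -16.00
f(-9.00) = 55.00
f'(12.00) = 26.00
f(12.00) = 160.00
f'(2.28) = 6.56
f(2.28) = 1.76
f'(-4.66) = -7.32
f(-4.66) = 4.40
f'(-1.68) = -1.36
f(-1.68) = -8.54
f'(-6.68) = -11.36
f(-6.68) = 23.26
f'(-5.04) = -8.08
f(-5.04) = 7.32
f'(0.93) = 3.86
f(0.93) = -5.28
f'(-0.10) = 1.80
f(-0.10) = -8.19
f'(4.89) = 11.78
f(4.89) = 25.69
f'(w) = 2*w + 2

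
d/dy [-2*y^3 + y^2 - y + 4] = -6*y^2 + 2*y - 1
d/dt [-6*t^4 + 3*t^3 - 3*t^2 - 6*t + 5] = -24*t^3 + 9*t^2 - 6*t - 6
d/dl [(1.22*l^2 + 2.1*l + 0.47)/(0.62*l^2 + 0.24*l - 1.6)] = (-1.0092*l^2 - 4.4868*l - 3.4728)/(0.3844*l^4 + 0.2976*l^3 - 1.9264*l^2 - 0.768*l + 2.56)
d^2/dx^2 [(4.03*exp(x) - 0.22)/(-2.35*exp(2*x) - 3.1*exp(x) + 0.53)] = (-22.255675*exp(4*x) + 34.21835*exp(3*x) - 25.30809*exp(2*x) - 3.41105*exp(x) - 0.770567)*exp(x)/(12.977875*exp(6*x) + 51.35925*exp(5*x) + 58.969725*exp(4*x) + 6.6247*exp(3*x) - 13.299555*exp(2*x) + 2.61237*exp(x) - 0.148877)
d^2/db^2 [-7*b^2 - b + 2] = -14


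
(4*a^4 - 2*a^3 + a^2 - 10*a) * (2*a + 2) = 8*a^5 + 4*a^4 - 2*a^3 - 18*a^2 - 20*a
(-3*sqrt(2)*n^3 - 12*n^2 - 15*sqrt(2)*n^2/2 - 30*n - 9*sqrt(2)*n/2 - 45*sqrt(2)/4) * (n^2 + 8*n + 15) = -3*sqrt(2)*n^5 - 63*sqrt(2)*n^4/2 - 12*n^4 - 219*sqrt(2)*n^3/2 - 126*n^3 - 420*n^2 - 639*sqrt(2)*n^2/4 - 450*n - 315*sqrt(2)*n/2 - 675*sqrt(2)/4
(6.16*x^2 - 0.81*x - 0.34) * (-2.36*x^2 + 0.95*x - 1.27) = -14.5376*x^4 + 7.7636*x^3 - 7.7903*x^2 + 0.7057*x + 0.4318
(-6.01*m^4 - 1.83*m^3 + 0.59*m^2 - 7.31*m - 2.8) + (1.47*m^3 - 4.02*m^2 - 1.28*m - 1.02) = -6.01*m^4 - 0.36*m^3 - 3.43*m^2 - 8.59*m - 3.82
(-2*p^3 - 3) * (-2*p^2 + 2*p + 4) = 4*p^5 - 4*p^4 - 8*p^3 + 6*p^2 - 6*p - 12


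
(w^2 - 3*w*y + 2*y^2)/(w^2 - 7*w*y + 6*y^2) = (-w + 2*y)/(-w + 6*y)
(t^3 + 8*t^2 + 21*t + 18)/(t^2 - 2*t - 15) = (t^2 + 5*t + 6)/(t - 5)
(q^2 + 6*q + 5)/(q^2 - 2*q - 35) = (q + 1)/(q - 7)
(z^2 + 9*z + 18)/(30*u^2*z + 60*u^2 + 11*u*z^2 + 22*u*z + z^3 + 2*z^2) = (z^2 + 9*z + 18)/(30*u^2*z + 60*u^2 + 11*u*z^2 + 22*u*z + z^3 + 2*z^2)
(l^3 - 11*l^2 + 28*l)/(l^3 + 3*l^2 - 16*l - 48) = l*(l - 7)/(l^2 + 7*l + 12)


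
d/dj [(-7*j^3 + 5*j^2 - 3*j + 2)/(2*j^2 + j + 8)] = (-14*j^4 - 14*j^3 - 157*j^2 + 72*j - 26)/(4*j^4 + 4*j^3 + 33*j^2 + 16*j + 64)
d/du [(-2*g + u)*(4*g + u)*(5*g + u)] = 2*g^2 + 14*g*u + 3*u^2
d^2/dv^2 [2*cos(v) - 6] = -2*cos(v)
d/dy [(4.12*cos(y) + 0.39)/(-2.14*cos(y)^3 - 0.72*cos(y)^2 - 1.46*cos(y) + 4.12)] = -(17.6336*cos(y)^3 + 5.4702*cos(y)^2 + 0.561599999999995*cos(y) + 17.5438)*sin(y)/(2.14*cos(y)^3 + 0.72*cos(y)^2 + 1.46*cos(y) - 4.12)^2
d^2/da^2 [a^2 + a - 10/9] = 2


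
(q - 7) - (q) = -7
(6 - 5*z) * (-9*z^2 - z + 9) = 45*z^3 - 49*z^2 - 51*z + 54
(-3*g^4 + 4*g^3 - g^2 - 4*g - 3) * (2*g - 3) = -6*g^5 + 17*g^4 - 14*g^3 - 5*g^2 + 6*g + 9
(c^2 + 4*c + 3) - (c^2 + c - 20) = 3*c + 23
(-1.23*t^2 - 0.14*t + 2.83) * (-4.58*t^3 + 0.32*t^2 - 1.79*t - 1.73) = 5.6334*t^5 + 0.2476*t^4 - 10.8045*t^3 + 3.2841*t^2 - 4.8235*t - 4.8959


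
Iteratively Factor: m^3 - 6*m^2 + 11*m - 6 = (m - 2)*(m^2 - 4*m + 3) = (m - 3)*(m - 2)*(m - 1)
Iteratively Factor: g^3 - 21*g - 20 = (g + 1)*(g^2 - g - 20) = (g + 1)*(g + 4)*(g - 5)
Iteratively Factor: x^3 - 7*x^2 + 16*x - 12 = (x - 2)*(x^2 - 5*x + 6) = (x - 2)^2*(x - 3)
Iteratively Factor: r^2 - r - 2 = (r - 2)*(r + 1)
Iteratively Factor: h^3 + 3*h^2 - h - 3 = (h + 1)*(h^2 + 2*h - 3) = (h - 1)*(h + 1)*(h + 3)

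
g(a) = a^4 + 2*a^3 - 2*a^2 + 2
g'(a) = 4*a^3 + 6*a^2 - 4*a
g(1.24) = 5.10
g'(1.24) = 11.89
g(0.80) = 2.15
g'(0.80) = 2.69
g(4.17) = 414.62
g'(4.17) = 377.70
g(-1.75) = -5.46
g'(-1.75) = 3.94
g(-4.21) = 131.46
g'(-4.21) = -175.29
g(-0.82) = 0.00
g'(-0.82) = 5.11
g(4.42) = 517.30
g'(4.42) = 444.94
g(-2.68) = 0.72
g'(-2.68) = -23.18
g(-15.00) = 43427.00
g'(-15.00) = -12090.00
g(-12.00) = 16994.00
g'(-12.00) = -6000.00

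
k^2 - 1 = (k - 1)*(k + 1)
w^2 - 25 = (w - 5)*(w + 5)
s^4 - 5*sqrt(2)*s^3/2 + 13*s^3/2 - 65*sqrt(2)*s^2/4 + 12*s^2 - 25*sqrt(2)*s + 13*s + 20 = (s + 5/2)*(s + 4)*(s - 2*sqrt(2))*(s - sqrt(2)/2)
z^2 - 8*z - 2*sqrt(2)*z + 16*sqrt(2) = (z - 8)*(z - 2*sqrt(2))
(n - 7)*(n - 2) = n^2 - 9*n + 14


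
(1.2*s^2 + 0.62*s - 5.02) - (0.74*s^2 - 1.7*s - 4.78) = 0.46*s^2 + 2.32*s - 0.239999999999999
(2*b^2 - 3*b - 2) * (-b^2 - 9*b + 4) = -2*b^4 - 15*b^3 + 37*b^2 + 6*b - 8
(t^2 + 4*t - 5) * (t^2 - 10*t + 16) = t^4 - 6*t^3 - 29*t^2 + 114*t - 80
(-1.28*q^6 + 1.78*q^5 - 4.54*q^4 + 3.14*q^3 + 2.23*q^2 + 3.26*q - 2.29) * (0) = 0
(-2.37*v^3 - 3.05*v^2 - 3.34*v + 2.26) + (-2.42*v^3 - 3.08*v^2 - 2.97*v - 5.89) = -4.79*v^3 - 6.13*v^2 - 6.31*v - 3.63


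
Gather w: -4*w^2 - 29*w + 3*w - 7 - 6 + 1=-4*w^2 - 26*w - 12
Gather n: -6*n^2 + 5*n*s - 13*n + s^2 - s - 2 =-6*n^2 + n*(5*s - 13) + s^2 - s - 2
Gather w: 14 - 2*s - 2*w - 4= -2*s - 2*w + 10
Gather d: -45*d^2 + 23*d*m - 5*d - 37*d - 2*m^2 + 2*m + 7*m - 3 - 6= -45*d^2 + d*(23*m - 42) - 2*m^2 + 9*m - 9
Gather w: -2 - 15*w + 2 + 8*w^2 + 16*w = 8*w^2 + w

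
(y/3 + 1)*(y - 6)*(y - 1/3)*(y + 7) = y^4/3 + 11*y^3/9 - 121*y^2/9 - 113*y/3 + 14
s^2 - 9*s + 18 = (s - 6)*(s - 3)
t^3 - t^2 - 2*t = t*(t - 2)*(t + 1)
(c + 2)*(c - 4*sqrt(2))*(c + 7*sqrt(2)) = c^3 + 2*c^2 + 3*sqrt(2)*c^2 - 56*c + 6*sqrt(2)*c - 112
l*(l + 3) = l^2 + 3*l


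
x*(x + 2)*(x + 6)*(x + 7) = x^4 + 15*x^3 + 68*x^2 + 84*x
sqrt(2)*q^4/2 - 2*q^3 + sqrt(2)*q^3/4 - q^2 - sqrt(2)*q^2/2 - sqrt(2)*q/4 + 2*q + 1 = (q - 1)*(q + 1/2)*(q - 2*sqrt(2))*(sqrt(2)*q/2 + sqrt(2)/2)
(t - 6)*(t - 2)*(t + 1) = t^3 - 7*t^2 + 4*t + 12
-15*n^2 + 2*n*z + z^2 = (-3*n + z)*(5*n + z)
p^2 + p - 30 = (p - 5)*(p + 6)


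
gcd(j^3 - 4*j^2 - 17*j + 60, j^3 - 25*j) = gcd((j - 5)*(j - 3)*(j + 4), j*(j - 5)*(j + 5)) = j - 5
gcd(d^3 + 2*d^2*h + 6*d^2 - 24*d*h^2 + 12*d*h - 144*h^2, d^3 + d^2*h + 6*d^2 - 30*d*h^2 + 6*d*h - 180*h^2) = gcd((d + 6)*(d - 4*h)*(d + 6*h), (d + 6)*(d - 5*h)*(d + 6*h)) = d^2 + 6*d*h + 6*d + 36*h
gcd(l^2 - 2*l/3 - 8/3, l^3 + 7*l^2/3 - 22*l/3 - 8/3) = l - 2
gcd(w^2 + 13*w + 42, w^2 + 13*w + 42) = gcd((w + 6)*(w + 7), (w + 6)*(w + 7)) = w^2 + 13*w + 42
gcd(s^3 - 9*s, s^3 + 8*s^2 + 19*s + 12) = s + 3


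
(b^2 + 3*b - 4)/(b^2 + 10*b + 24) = (b - 1)/(b + 6)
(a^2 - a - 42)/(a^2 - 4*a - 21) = (a + 6)/(a + 3)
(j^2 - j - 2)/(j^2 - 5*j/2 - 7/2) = 2*(j - 2)/(2*j - 7)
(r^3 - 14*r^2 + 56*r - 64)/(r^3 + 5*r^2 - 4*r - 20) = (r^2 - 12*r + 32)/(r^2 + 7*r + 10)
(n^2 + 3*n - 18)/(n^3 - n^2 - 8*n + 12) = (n^2 + 3*n - 18)/(n^3 - n^2 - 8*n + 12)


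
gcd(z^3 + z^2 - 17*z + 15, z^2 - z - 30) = z + 5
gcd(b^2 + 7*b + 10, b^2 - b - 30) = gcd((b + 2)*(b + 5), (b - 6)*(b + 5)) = b + 5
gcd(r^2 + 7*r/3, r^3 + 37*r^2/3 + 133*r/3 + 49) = r + 7/3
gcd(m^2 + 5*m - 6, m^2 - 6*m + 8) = 1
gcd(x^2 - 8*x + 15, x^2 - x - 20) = x - 5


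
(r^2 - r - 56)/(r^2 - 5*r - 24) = (r + 7)/(r + 3)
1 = 1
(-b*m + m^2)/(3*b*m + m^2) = (-b + m)/(3*b + m)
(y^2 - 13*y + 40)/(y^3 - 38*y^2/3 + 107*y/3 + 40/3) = 3/(3*y + 1)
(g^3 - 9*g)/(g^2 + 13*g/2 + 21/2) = 2*g*(g - 3)/(2*g + 7)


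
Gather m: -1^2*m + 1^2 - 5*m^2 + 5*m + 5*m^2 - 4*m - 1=0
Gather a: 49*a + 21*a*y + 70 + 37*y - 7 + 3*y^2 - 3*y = a*(21*y + 49) + 3*y^2 + 34*y + 63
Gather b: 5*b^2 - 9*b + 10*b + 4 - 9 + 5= 5*b^2 + b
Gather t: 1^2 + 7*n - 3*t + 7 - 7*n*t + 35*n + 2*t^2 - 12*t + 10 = 42*n + 2*t^2 + t*(-7*n - 15) + 18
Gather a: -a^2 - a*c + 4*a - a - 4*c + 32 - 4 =-a^2 + a*(3 - c) - 4*c + 28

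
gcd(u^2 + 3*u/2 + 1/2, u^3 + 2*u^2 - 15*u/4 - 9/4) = u + 1/2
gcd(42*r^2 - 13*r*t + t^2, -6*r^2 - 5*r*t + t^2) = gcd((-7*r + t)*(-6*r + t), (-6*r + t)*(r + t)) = 6*r - t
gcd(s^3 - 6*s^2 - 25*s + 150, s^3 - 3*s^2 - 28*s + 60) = s^2 - s - 30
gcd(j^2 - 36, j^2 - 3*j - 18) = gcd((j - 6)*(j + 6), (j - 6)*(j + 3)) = j - 6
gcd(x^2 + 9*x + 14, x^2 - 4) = x + 2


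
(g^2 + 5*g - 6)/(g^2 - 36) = (g - 1)/(g - 6)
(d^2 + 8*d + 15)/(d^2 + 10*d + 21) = (d + 5)/(d + 7)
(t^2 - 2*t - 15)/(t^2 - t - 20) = (t + 3)/(t + 4)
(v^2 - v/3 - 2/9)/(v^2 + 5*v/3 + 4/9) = (3*v - 2)/(3*v + 4)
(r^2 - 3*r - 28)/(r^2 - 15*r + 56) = (r + 4)/(r - 8)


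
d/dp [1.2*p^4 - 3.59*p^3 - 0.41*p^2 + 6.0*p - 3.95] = 4.8*p^3 - 10.77*p^2 - 0.82*p + 6.0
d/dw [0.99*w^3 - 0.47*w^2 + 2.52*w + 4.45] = 2.97*w^2 - 0.94*w + 2.52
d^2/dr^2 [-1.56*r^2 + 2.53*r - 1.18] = -3.12000000000000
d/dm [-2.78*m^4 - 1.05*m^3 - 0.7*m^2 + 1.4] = m*(-11.12*m^2 - 3.15*m - 1.4)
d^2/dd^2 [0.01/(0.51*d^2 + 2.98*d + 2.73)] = (-0.005202*d^2 - 0.030396*d + 0.01*(1.02*d + 2.98)*(2.04*d + 5.96) - 0.027846)/(0.51*d^2 + 2.98*d + 2.73)^3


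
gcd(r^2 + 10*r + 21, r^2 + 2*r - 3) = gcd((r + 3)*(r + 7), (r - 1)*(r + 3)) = r + 3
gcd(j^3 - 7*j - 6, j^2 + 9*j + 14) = j + 2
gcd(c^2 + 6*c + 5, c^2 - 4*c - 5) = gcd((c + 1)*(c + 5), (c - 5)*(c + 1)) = c + 1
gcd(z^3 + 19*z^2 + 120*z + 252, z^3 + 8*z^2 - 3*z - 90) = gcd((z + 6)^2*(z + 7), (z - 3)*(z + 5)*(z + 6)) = z + 6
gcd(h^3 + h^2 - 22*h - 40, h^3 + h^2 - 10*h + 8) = h + 4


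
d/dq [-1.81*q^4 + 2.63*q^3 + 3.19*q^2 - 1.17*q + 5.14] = -7.24*q^3 + 7.89*q^2 + 6.38*q - 1.17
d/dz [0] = 0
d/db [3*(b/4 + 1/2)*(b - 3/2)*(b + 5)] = 9*b^2/4 + 33*b/4 - 3/8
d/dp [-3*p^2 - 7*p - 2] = -6*p - 7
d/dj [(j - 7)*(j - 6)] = 2*j - 13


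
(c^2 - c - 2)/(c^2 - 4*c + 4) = (c + 1)/(c - 2)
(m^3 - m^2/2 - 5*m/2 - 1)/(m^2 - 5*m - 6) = (m^2 - 3*m/2 - 1)/(m - 6)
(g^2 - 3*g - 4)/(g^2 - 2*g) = (g^2 - 3*g - 4)/(g*(g - 2))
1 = 1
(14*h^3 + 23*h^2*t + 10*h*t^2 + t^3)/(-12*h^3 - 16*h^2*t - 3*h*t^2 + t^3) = (7*h + t)/(-6*h + t)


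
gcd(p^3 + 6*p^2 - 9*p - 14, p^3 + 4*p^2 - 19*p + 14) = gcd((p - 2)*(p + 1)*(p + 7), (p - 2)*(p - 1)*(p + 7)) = p^2 + 5*p - 14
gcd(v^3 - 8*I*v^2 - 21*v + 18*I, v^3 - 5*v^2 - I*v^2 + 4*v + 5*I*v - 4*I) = 1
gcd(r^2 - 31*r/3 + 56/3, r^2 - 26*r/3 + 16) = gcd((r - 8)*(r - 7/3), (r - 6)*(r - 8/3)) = 1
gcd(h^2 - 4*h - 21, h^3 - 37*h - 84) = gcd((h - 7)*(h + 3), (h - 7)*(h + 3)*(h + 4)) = h^2 - 4*h - 21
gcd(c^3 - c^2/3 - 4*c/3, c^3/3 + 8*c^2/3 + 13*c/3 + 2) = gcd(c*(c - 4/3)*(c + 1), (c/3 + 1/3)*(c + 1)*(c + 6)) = c + 1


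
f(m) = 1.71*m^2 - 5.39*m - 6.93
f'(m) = 3.42*m - 5.39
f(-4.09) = 43.72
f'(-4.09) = -19.38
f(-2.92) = 23.39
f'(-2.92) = -15.38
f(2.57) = -9.49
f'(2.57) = 3.40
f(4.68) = 5.30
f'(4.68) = 10.62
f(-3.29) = 29.31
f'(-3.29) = -16.64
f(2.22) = -10.47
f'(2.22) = 2.20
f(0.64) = -9.68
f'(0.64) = -3.20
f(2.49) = -9.75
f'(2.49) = 3.13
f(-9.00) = 180.09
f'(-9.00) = -36.17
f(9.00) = 83.07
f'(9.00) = 25.39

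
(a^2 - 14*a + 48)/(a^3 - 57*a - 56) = (a - 6)/(a^2 + 8*a + 7)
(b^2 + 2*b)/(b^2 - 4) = b/(b - 2)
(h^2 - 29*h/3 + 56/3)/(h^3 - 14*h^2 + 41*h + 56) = (h - 8/3)/(h^2 - 7*h - 8)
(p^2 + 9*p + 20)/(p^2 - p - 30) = (p + 4)/(p - 6)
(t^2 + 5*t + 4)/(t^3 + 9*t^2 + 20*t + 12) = (t + 4)/(t^2 + 8*t + 12)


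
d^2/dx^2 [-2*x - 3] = 0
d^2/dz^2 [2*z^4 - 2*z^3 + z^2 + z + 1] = 24*z^2 - 12*z + 2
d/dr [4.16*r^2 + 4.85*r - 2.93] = 8.32*r + 4.85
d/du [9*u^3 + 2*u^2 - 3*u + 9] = 27*u^2 + 4*u - 3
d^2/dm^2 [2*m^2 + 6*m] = 4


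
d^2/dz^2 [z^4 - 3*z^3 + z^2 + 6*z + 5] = 12*z^2 - 18*z + 2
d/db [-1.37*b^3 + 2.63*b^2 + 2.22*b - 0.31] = -4.11*b^2 + 5.26*b + 2.22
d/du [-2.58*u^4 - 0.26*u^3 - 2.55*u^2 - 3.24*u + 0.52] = -10.32*u^3 - 0.78*u^2 - 5.1*u - 3.24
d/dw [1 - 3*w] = -3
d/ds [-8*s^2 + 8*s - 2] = 8 - 16*s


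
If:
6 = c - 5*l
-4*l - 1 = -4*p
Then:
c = 5*p + 19/4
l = p - 1/4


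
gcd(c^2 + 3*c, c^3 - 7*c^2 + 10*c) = c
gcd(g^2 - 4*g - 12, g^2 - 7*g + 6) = g - 6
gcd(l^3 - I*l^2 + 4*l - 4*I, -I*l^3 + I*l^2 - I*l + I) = l - I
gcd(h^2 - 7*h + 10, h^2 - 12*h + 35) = h - 5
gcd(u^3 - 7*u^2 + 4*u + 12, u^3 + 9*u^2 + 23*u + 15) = u + 1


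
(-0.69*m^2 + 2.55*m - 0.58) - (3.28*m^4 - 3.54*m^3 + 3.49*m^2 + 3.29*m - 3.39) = -3.28*m^4 + 3.54*m^3 - 4.18*m^2 - 0.74*m + 2.81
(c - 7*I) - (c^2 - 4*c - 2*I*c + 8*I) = -c^2 + 5*c + 2*I*c - 15*I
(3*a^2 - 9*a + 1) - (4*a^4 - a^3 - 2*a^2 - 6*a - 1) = -4*a^4 + a^3 + 5*a^2 - 3*a + 2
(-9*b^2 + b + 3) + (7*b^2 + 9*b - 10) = -2*b^2 + 10*b - 7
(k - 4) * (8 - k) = -k^2 + 12*k - 32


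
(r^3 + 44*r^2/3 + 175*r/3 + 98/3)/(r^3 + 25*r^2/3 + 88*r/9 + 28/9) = 3*(r + 7)/(3*r + 2)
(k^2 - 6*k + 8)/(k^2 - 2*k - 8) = (k - 2)/(k + 2)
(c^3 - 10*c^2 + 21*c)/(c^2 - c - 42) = c*(c - 3)/(c + 6)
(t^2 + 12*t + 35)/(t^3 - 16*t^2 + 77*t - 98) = (t^2 + 12*t + 35)/(t^3 - 16*t^2 + 77*t - 98)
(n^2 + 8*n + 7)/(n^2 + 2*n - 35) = (n + 1)/(n - 5)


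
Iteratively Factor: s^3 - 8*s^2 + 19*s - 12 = (s - 4)*(s^2 - 4*s + 3) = (s - 4)*(s - 1)*(s - 3)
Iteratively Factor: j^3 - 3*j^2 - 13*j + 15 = (j + 3)*(j^2 - 6*j + 5) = (j - 1)*(j + 3)*(j - 5)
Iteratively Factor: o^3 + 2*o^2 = (o)*(o^2 + 2*o) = o^2*(o + 2)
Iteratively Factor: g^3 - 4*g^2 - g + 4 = (g - 1)*(g^2 - 3*g - 4) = (g - 4)*(g - 1)*(g + 1)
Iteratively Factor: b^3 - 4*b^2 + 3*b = (b)*(b^2 - 4*b + 3) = b*(b - 3)*(b - 1)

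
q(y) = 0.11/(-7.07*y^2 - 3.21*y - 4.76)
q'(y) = 0.11*(14.14*y + 3.21)/(-7.07*y^2 - 3.21*y - 4.76)^2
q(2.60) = -0.00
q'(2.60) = 0.00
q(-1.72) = -0.01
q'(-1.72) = -0.01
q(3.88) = -0.00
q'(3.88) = 0.00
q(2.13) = -0.00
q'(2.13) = 0.00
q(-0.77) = -0.02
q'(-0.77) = -0.02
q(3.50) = -0.00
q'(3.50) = 0.00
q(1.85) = -0.00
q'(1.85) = 0.00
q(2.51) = -0.00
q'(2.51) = 0.00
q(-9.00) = -0.00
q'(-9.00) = -0.00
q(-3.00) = -0.00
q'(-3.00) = -0.00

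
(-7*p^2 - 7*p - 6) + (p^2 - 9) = -6*p^2 - 7*p - 15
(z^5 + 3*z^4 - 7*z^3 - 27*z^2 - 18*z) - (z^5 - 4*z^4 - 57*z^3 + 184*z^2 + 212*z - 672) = 7*z^4 + 50*z^3 - 211*z^2 - 230*z + 672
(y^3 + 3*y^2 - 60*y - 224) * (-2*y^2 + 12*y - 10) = -2*y^5 + 6*y^4 + 146*y^3 - 302*y^2 - 2088*y + 2240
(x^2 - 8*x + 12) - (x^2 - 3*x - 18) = 30 - 5*x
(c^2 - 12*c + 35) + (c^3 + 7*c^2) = c^3 + 8*c^2 - 12*c + 35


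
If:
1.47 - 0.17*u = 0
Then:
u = 8.65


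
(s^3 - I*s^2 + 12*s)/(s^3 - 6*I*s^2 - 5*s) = (-s^2 + I*s - 12)/(-s^2 + 6*I*s + 5)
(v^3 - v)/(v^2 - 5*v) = (v^2 - 1)/(v - 5)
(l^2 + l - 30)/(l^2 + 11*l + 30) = (l - 5)/(l + 5)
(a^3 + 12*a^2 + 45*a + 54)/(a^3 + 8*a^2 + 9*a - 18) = (a + 3)/(a - 1)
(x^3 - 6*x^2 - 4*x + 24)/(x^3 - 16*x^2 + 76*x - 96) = (x + 2)/(x - 8)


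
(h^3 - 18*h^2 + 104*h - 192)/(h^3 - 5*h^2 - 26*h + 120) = (h - 8)/(h + 5)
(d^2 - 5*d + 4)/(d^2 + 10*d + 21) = (d^2 - 5*d + 4)/(d^2 + 10*d + 21)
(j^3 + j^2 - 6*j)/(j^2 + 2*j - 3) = j*(j - 2)/(j - 1)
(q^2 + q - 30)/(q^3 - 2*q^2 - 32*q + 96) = (q - 5)/(q^2 - 8*q + 16)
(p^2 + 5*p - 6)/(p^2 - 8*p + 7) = (p + 6)/(p - 7)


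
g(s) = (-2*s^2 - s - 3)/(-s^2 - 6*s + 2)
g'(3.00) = 0.06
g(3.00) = 0.96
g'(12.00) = 0.03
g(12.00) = 1.42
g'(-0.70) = -0.15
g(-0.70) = -0.57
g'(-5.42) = 14.33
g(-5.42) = -10.95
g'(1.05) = -0.77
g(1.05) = 1.16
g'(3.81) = 0.07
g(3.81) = 1.01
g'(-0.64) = -0.22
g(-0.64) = -0.59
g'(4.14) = 0.07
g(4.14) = 1.04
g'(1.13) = -0.59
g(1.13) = 1.10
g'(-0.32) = -0.99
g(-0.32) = -0.76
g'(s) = (-4*s - 1)/(-s^2 - 6*s + 2) + (2*s + 6)*(-2*s^2 - s - 3)/(-s^2 - 6*s + 2)^2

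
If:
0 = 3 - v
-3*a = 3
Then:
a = -1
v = 3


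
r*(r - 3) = r^2 - 3*r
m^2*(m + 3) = m^3 + 3*m^2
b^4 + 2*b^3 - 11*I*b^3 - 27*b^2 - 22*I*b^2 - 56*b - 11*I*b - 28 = (b - 7*I)*(b - 4*I)*(-I*b - I)*(I*b + I)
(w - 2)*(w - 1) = w^2 - 3*w + 2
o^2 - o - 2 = (o - 2)*(o + 1)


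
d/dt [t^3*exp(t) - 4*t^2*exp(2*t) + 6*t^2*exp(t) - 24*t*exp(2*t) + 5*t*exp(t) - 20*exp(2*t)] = (t^3 - 8*t^2*exp(t) + 9*t^2 - 56*t*exp(t) + 17*t - 64*exp(t) + 5)*exp(t)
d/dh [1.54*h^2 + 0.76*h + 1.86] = 3.08*h + 0.76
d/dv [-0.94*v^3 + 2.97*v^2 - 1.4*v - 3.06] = -2.82*v^2 + 5.94*v - 1.4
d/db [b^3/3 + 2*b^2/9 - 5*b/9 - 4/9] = b^2 + 4*b/9 - 5/9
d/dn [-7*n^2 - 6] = -14*n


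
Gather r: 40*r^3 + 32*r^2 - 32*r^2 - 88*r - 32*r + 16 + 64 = 40*r^3 - 120*r + 80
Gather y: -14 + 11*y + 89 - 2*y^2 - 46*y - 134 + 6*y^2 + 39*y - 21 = 4*y^2 + 4*y - 80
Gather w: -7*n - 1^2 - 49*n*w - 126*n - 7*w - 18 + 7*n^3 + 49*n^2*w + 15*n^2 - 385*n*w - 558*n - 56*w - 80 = 7*n^3 + 15*n^2 - 691*n + w*(49*n^2 - 434*n - 63) - 99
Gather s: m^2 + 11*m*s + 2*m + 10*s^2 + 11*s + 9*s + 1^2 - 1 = m^2 + 2*m + 10*s^2 + s*(11*m + 20)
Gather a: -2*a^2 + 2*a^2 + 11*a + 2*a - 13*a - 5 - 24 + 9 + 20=0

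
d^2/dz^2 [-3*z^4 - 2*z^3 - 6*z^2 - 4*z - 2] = -36*z^2 - 12*z - 12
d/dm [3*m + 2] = 3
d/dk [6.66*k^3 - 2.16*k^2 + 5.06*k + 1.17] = 19.98*k^2 - 4.32*k + 5.06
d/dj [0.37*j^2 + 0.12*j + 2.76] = 0.74*j + 0.12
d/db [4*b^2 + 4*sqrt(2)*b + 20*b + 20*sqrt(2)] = 8*b + 4*sqrt(2) + 20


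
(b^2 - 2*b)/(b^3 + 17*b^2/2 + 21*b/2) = 2*(b - 2)/(2*b^2 + 17*b + 21)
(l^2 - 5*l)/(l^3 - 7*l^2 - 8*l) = (5 - l)/(-l^2 + 7*l + 8)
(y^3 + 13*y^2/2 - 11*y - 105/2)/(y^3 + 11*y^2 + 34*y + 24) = (2*y^3 + 13*y^2 - 22*y - 105)/(2*(y^3 + 11*y^2 + 34*y + 24))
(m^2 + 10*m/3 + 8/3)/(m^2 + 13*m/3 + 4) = (m + 2)/(m + 3)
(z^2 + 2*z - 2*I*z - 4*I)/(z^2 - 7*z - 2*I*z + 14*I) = (z + 2)/(z - 7)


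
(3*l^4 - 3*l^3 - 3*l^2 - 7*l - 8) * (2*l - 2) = 6*l^5 - 12*l^4 - 8*l^2 - 2*l + 16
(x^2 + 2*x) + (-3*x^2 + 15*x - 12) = -2*x^2 + 17*x - 12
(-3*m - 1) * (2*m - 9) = -6*m^2 + 25*m + 9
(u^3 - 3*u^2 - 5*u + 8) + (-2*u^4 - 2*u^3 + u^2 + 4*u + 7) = -2*u^4 - u^3 - 2*u^2 - u + 15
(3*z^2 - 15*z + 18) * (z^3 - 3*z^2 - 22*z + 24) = 3*z^5 - 24*z^4 - 3*z^3 + 348*z^2 - 756*z + 432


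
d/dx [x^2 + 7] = 2*x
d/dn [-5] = 0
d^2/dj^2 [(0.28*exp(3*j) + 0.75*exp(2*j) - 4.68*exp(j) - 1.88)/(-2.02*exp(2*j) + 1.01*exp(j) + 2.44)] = (-1.142512*exp(6*j) + 1.71376800000001*exp(5*j) + 19.1837379999999*exp(4*j) + 17.090917*exp(3*j) + 106.346004*exp(2*j) + 9.588172*exp(j) + 23.229776)*exp(j)/(8.242408*exp(6*j) - 12.363612*exp(5*j) - 23.686722*exp(4*j) + 28.838227*exp(3*j) + 28.611684*exp(2*j) - 18.039408*exp(j) - 14.526784)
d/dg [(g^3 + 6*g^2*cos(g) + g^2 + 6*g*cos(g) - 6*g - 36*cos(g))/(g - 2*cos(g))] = (-8*g^3*sin(g) + 2*g^3 - 8*g^2*sin(g) + g^2 + 48*g*sin(g) - 24*g*cos(g)^2 - 4*g*cos(g) - 12*cos(g)^2 + 48*cos(g))/(g - 2*cos(g))^2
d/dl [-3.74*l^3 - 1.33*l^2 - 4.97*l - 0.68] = -11.22*l^2 - 2.66*l - 4.97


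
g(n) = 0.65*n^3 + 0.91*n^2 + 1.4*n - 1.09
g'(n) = 1.95*n^2 + 1.82*n + 1.4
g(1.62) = 6.33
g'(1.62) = 9.47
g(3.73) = 50.52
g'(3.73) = 35.32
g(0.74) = 0.71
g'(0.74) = 3.81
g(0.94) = 1.57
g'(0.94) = 4.83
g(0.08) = -0.97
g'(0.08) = 1.56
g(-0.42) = -1.57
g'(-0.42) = 0.98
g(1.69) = 7.01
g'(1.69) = 10.05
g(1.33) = 3.91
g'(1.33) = 7.27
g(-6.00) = -117.13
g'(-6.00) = 60.68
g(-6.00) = -117.13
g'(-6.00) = 60.68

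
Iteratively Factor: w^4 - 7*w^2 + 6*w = (w - 2)*(w^3 + 2*w^2 - 3*w) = (w - 2)*(w - 1)*(w^2 + 3*w) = (w - 2)*(w - 1)*(w + 3)*(w)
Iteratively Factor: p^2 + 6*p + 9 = (p + 3)*(p + 3)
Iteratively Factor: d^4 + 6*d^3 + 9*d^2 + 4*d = (d + 1)*(d^3 + 5*d^2 + 4*d) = (d + 1)^2*(d^2 + 4*d) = d*(d + 1)^2*(d + 4)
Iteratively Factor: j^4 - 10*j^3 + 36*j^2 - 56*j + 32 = (j - 2)*(j^3 - 8*j^2 + 20*j - 16) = (j - 2)^2*(j^2 - 6*j + 8) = (j - 2)^3*(j - 4)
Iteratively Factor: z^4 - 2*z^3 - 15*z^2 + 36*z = (z - 3)*(z^3 + z^2 - 12*z) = (z - 3)^2*(z^2 + 4*z) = z*(z - 3)^2*(z + 4)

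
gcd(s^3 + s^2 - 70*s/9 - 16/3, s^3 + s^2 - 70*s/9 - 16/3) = s^3 + s^2 - 70*s/9 - 16/3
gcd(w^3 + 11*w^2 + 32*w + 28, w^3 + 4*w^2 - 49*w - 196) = w + 7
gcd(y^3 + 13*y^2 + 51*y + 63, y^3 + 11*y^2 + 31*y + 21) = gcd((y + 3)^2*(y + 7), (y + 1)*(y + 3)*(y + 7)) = y^2 + 10*y + 21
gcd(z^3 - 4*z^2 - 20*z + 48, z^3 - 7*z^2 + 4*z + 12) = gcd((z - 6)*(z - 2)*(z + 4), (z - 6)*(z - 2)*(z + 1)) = z^2 - 8*z + 12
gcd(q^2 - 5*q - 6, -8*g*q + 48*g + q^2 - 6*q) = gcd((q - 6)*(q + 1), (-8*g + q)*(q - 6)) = q - 6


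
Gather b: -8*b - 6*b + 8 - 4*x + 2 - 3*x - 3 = -14*b - 7*x + 7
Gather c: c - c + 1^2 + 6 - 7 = 0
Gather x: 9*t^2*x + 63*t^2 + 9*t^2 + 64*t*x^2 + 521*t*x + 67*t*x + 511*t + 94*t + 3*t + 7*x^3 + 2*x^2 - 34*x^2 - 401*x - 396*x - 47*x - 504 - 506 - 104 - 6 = 72*t^2 + 608*t + 7*x^3 + x^2*(64*t - 32) + x*(9*t^2 + 588*t - 844) - 1120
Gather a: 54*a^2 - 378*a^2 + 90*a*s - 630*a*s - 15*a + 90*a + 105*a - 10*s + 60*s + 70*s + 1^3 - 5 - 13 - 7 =-324*a^2 + a*(180 - 540*s) + 120*s - 24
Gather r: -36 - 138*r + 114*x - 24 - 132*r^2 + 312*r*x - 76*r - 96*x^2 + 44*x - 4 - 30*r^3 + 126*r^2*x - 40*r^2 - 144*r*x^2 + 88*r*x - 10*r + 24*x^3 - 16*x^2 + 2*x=-30*r^3 + r^2*(126*x - 172) + r*(-144*x^2 + 400*x - 224) + 24*x^3 - 112*x^2 + 160*x - 64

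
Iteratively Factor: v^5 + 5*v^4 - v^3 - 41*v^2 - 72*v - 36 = (v + 2)*(v^4 + 3*v^3 - 7*v^2 - 27*v - 18) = (v - 3)*(v + 2)*(v^3 + 6*v^2 + 11*v + 6) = (v - 3)*(v + 2)^2*(v^2 + 4*v + 3) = (v - 3)*(v + 2)^2*(v + 3)*(v + 1)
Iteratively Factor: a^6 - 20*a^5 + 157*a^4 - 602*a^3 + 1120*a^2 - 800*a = (a - 4)*(a^5 - 16*a^4 + 93*a^3 - 230*a^2 + 200*a) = (a - 5)*(a - 4)*(a^4 - 11*a^3 + 38*a^2 - 40*a) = a*(a - 5)*(a - 4)*(a^3 - 11*a^2 + 38*a - 40) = a*(a - 5)*(a - 4)*(a - 2)*(a^2 - 9*a + 20) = a*(a - 5)^2*(a - 4)*(a - 2)*(a - 4)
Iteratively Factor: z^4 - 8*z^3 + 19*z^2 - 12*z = (z - 1)*(z^3 - 7*z^2 + 12*z) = z*(z - 1)*(z^2 - 7*z + 12) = z*(z - 3)*(z - 1)*(z - 4)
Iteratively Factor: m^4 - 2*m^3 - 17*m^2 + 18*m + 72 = (m - 4)*(m^3 + 2*m^2 - 9*m - 18) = (m - 4)*(m + 2)*(m^2 - 9) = (m - 4)*(m - 3)*(m + 2)*(m + 3)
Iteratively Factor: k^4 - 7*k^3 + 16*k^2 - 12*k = (k - 2)*(k^3 - 5*k^2 + 6*k) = (k - 2)^2*(k^2 - 3*k) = (k - 3)*(k - 2)^2*(k)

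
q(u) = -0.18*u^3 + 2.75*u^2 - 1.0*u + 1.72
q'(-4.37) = -35.35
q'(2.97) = 10.57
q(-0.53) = 3.05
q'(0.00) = -1.00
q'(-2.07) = -14.70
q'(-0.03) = -1.17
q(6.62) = 63.40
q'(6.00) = 12.56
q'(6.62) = 11.74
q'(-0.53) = -4.07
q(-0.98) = 5.51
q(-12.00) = 720.76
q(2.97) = 18.29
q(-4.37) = 73.63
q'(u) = -0.54*u^2 + 5.5*u - 1.0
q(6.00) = 55.84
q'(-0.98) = -6.91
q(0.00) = 1.72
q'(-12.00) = -144.76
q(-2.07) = 17.17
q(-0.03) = 1.75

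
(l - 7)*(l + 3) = l^2 - 4*l - 21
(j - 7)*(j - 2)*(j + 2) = j^3 - 7*j^2 - 4*j + 28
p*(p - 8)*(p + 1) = p^3 - 7*p^2 - 8*p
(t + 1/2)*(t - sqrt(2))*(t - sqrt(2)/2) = t^3 - 3*sqrt(2)*t^2/2 + t^2/2 - 3*sqrt(2)*t/4 + t + 1/2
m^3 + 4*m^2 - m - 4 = (m - 1)*(m + 1)*(m + 4)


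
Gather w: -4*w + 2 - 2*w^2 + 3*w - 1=-2*w^2 - w + 1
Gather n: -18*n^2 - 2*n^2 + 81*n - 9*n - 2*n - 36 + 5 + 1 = -20*n^2 + 70*n - 30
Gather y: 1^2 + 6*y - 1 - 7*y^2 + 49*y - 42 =-7*y^2 + 55*y - 42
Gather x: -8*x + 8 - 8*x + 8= 16 - 16*x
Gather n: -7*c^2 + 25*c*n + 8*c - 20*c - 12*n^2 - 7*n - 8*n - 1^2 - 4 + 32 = -7*c^2 - 12*c - 12*n^2 + n*(25*c - 15) + 27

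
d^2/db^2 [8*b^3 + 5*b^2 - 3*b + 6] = 48*b + 10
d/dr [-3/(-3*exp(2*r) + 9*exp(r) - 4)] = (27 - 18*exp(r))*exp(r)/(3*exp(2*r) - 9*exp(r) + 4)^2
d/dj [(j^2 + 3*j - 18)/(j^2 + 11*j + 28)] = 2*(4*j^2 + 46*j + 141)/(j^4 + 22*j^3 + 177*j^2 + 616*j + 784)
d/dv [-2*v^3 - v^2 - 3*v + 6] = -6*v^2 - 2*v - 3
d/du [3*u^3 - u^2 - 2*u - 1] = 9*u^2 - 2*u - 2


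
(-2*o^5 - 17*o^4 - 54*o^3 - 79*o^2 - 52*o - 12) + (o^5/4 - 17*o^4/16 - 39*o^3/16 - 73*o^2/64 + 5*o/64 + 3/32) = -7*o^5/4 - 289*o^4/16 - 903*o^3/16 - 5129*o^2/64 - 3323*o/64 - 381/32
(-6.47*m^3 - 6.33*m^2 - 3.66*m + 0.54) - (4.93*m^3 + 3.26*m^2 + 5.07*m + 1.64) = -11.4*m^3 - 9.59*m^2 - 8.73*m - 1.1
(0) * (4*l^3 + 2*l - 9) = 0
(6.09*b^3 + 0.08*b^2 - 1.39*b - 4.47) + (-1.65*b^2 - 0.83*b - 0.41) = 6.09*b^3 - 1.57*b^2 - 2.22*b - 4.88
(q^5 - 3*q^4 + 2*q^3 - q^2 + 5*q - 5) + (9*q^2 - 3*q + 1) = q^5 - 3*q^4 + 2*q^3 + 8*q^2 + 2*q - 4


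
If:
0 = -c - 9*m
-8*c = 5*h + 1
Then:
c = -9*m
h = 72*m/5 - 1/5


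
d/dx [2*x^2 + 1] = 4*x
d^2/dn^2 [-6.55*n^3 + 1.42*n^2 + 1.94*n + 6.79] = 2.84 - 39.3*n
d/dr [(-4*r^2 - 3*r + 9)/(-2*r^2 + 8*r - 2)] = (-19*r^2 + 26*r - 33)/(2*(r^4 - 8*r^3 + 18*r^2 - 8*r + 1))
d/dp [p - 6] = 1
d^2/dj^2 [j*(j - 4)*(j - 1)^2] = 12*j^2 - 36*j + 18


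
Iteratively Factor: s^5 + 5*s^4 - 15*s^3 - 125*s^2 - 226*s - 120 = (s + 3)*(s^4 + 2*s^3 - 21*s^2 - 62*s - 40) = (s + 1)*(s + 3)*(s^3 + s^2 - 22*s - 40) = (s + 1)*(s + 3)*(s + 4)*(s^2 - 3*s - 10) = (s - 5)*(s + 1)*(s + 3)*(s + 4)*(s + 2)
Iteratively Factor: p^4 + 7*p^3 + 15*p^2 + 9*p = (p + 3)*(p^3 + 4*p^2 + 3*p) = p*(p + 3)*(p^2 + 4*p + 3) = p*(p + 1)*(p + 3)*(p + 3)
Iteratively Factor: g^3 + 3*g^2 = (g)*(g^2 + 3*g) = g*(g + 3)*(g)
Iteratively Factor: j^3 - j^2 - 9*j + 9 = (j + 3)*(j^2 - 4*j + 3) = (j - 3)*(j + 3)*(j - 1)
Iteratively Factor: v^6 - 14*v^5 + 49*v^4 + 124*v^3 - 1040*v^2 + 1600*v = (v - 5)*(v^5 - 9*v^4 + 4*v^3 + 144*v^2 - 320*v) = v*(v - 5)*(v^4 - 9*v^3 + 4*v^2 + 144*v - 320) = v*(v - 5)^2*(v^3 - 4*v^2 - 16*v + 64) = v*(v - 5)^2*(v - 4)*(v^2 - 16) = v*(v - 5)^2*(v - 4)^2*(v + 4)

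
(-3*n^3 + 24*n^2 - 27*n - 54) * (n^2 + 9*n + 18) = -3*n^5 - 3*n^4 + 135*n^3 + 135*n^2 - 972*n - 972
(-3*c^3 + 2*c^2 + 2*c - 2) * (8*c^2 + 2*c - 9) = -24*c^5 + 10*c^4 + 47*c^3 - 30*c^2 - 22*c + 18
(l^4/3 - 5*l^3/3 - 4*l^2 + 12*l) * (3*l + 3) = l^5 - 4*l^4 - 17*l^3 + 24*l^2 + 36*l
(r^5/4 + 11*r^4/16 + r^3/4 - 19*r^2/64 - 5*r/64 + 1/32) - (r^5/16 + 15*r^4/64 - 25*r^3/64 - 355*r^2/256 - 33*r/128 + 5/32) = 3*r^5/16 + 29*r^4/64 + 41*r^3/64 + 279*r^2/256 + 23*r/128 - 1/8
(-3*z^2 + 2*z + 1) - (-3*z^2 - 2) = 2*z + 3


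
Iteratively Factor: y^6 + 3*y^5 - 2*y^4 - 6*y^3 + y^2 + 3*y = (y + 1)*(y^5 + 2*y^4 - 4*y^3 - 2*y^2 + 3*y) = (y + 1)*(y + 3)*(y^4 - y^3 - y^2 + y) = (y - 1)*(y + 1)*(y + 3)*(y^3 - y) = (y - 1)*(y + 1)^2*(y + 3)*(y^2 - y) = (y - 1)^2*(y + 1)^2*(y + 3)*(y)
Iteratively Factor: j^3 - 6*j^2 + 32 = (j + 2)*(j^2 - 8*j + 16) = (j - 4)*(j + 2)*(j - 4)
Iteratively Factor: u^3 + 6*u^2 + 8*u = (u + 4)*(u^2 + 2*u) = u*(u + 4)*(u + 2)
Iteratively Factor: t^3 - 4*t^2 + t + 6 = (t - 2)*(t^2 - 2*t - 3) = (t - 3)*(t - 2)*(t + 1)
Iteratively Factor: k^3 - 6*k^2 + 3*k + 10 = (k + 1)*(k^2 - 7*k + 10) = (k - 5)*(k + 1)*(k - 2)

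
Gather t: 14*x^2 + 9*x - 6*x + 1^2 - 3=14*x^2 + 3*x - 2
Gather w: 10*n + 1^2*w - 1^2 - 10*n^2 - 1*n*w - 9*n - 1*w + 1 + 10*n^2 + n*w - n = 0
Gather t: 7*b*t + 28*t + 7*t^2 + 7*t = 7*t^2 + t*(7*b + 35)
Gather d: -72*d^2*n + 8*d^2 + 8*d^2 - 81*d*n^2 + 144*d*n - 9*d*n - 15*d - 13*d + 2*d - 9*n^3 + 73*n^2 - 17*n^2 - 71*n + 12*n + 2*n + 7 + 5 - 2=d^2*(16 - 72*n) + d*(-81*n^2 + 135*n - 26) - 9*n^3 + 56*n^2 - 57*n + 10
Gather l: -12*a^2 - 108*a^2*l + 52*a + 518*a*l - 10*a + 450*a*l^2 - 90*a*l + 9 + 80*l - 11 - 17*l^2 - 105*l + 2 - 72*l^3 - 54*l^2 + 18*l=-12*a^2 + 42*a - 72*l^3 + l^2*(450*a - 71) + l*(-108*a^2 + 428*a - 7)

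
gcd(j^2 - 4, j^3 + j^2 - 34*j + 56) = j - 2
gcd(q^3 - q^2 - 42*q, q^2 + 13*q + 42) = q + 6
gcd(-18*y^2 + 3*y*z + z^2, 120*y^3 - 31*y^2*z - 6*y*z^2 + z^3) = 3*y - z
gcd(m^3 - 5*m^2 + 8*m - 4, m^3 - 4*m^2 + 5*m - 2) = m^2 - 3*m + 2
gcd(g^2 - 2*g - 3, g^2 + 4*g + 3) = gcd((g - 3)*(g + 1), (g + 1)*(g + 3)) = g + 1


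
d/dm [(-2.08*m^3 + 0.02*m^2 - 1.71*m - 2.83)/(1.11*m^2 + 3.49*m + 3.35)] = (-2.3088*m^4 - 14.5184*m^3 - 18.9361*m^2 + 6.4166*m + 4.1482)/(1.2321*m^4 + 7.7478*m^3 + 19.6171*m^2 + 23.383*m + 11.2225)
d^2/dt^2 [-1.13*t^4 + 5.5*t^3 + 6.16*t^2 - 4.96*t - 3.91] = -13.56*t^2 + 33.0*t + 12.32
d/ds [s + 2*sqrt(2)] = 1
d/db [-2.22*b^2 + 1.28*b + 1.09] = 1.28 - 4.44*b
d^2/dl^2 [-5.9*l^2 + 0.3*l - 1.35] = -11.8000000000000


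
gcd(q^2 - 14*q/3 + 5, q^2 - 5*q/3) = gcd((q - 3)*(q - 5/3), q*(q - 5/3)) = q - 5/3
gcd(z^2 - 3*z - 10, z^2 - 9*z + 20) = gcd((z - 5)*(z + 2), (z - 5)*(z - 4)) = z - 5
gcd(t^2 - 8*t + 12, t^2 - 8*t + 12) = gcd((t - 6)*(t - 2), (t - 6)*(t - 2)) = t^2 - 8*t + 12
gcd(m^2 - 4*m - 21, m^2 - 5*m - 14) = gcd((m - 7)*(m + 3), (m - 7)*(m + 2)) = m - 7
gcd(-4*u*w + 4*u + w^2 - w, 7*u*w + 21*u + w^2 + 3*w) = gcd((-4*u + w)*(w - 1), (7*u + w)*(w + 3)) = 1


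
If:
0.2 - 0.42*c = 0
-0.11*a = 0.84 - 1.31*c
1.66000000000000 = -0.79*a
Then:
No Solution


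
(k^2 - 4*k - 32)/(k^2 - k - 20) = (k - 8)/(k - 5)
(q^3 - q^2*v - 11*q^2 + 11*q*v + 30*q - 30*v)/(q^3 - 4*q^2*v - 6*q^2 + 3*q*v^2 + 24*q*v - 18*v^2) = (q - 5)/(q - 3*v)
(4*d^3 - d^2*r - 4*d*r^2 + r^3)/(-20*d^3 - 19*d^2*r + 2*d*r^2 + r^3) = (-d + r)/(5*d + r)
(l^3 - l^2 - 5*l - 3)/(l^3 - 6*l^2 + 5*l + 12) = (l + 1)/(l - 4)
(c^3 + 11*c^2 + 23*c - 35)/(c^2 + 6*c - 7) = c + 5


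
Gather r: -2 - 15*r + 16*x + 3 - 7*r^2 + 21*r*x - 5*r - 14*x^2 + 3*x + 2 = -7*r^2 + r*(21*x - 20) - 14*x^2 + 19*x + 3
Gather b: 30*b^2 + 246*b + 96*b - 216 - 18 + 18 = 30*b^2 + 342*b - 216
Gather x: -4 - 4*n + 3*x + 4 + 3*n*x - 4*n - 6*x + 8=-8*n + x*(3*n - 3) + 8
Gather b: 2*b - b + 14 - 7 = b + 7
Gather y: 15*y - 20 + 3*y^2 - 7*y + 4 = 3*y^2 + 8*y - 16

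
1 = 1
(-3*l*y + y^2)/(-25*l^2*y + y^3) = (3*l - y)/(25*l^2 - y^2)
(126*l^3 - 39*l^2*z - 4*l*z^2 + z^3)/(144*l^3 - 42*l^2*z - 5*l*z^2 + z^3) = (-7*l + z)/(-8*l + z)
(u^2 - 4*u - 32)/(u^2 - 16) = (u - 8)/(u - 4)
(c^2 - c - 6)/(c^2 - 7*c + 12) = (c + 2)/(c - 4)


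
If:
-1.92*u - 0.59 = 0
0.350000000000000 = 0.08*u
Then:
No Solution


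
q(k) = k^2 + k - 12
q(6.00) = 30.00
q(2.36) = -4.07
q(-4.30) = 2.19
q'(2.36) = 5.72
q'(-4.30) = -7.60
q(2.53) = -3.07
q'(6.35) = 13.70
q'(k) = 2*k + 1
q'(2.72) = 6.44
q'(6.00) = 13.00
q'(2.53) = 6.06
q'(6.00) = 13.00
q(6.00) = 30.00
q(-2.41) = -8.60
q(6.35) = 34.67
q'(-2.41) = -3.82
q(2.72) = -1.88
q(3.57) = 4.31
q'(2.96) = 6.92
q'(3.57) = 8.14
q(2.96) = -0.28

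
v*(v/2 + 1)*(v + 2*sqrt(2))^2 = v^4/2 + v^3 + 2*sqrt(2)*v^3 + 4*v^2 + 4*sqrt(2)*v^2 + 8*v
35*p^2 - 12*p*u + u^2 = (-7*p + u)*(-5*p + u)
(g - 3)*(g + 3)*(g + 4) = g^3 + 4*g^2 - 9*g - 36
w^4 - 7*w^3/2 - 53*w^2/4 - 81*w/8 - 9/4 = (w - 6)*(w + 1/2)^2*(w + 3/2)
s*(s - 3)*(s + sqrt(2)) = s^3 - 3*s^2 + sqrt(2)*s^2 - 3*sqrt(2)*s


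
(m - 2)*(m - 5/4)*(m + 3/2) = m^3 - 7*m^2/4 - 19*m/8 + 15/4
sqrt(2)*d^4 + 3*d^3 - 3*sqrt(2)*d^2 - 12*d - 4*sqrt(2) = (d - 2)*(d + 2)*(d + sqrt(2))*(sqrt(2)*d + 1)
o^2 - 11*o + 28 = (o - 7)*(o - 4)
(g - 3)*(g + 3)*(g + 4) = g^3 + 4*g^2 - 9*g - 36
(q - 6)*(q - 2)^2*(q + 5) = q^4 - 5*q^3 - 22*q^2 + 116*q - 120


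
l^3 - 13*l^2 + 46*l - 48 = (l - 8)*(l - 3)*(l - 2)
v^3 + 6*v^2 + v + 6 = (v + 6)*(v - I)*(v + I)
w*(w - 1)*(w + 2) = w^3 + w^2 - 2*w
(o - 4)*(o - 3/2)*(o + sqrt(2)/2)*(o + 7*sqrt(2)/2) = o^4 - 11*o^3/2 + 4*sqrt(2)*o^3 - 22*sqrt(2)*o^2 + 19*o^2/2 - 77*o/4 + 24*sqrt(2)*o + 21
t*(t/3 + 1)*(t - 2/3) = t^3/3 + 7*t^2/9 - 2*t/3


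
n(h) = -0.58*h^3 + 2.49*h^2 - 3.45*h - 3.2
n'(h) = -1.74*h^2 + 4.98*h - 3.45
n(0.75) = -4.63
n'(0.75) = -0.69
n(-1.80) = 14.46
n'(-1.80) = -18.05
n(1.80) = -4.72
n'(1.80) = -0.12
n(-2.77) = 37.79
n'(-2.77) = -30.60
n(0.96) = -4.73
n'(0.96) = -0.27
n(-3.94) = 84.52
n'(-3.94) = -50.08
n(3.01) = -6.84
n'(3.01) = -4.22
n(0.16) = -3.69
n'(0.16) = -2.70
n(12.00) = -688.28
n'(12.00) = -194.25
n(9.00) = -255.38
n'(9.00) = -99.57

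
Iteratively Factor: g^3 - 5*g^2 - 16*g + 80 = (g - 4)*(g^2 - g - 20) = (g - 4)*(g + 4)*(g - 5)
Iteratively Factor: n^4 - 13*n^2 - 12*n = (n + 1)*(n^3 - n^2 - 12*n) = n*(n + 1)*(n^2 - n - 12) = n*(n - 4)*(n + 1)*(n + 3)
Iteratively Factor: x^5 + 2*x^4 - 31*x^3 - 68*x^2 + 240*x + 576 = (x - 4)*(x^4 + 6*x^3 - 7*x^2 - 96*x - 144) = (x - 4)^2*(x^3 + 10*x^2 + 33*x + 36) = (x - 4)^2*(x + 3)*(x^2 + 7*x + 12) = (x - 4)^2*(x + 3)^2*(x + 4)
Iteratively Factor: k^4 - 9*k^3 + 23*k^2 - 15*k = (k - 3)*(k^3 - 6*k^2 + 5*k) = (k - 5)*(k - 3)*(k^2 - k) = (k - 5)*(k - 3)*(k - 1)*(k)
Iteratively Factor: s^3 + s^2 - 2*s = (s + 2)*(s^2 - s) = s*(s + 2)*(s - 1)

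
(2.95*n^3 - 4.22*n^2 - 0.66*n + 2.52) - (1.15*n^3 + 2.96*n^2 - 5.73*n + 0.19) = 1.8*n^3 - 7.18*n^2 + 5.07*n + 2.33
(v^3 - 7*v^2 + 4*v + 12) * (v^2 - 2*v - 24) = v^5 - 9*v^4 - 6*v^3 + 172*v^2 - 120*v - 288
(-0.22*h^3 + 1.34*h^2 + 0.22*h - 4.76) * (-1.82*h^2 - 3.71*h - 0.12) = 0.4004*h^5 - 1.6226*h^4 - 5.3454*h^3 + 7.6862*h^2 + 17.6332*h + 0.5712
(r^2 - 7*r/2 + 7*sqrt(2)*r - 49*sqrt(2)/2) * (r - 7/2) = r^3 - 7*r^2 + 7*sqrt(2)*r^2 - 49*sqrt(2)*r + 49*r/4 + 343*sqrt(2)/4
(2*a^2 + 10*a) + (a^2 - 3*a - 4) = 3*a^2 + 7*a - 4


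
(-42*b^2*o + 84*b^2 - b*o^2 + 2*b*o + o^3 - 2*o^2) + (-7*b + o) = -42*b^2*o + 84*b^2 - b*o^2 + 2*b*o - 7*b + o^3 - 2*o^2 + o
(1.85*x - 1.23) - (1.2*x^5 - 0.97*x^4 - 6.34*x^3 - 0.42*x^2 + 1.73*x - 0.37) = -1.2*x^5 + 0.97*x^4 + 6.34*x^3 + 0.42*x^2 + 0.12*x - 0.86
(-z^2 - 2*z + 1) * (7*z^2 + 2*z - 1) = -7*z^4 - 16*z^3 + 4*z^2 + 4*z - 1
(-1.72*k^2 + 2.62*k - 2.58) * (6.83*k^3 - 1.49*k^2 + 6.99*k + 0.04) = -11.7476*k^5 + 20.4574*k^4 - 33.548*k^3 + 22.0892*k^2 - 17.9294*k - 0.1032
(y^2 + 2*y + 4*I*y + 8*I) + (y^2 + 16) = 2*y^2 + 2*y + 4*I*y + 16 + 8*I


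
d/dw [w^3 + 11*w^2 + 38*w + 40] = 3*w^2 + 22*w + 38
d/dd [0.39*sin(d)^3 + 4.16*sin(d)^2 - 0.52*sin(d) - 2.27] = (1.17*sin(d)^2 + 8.32*sin(d) - 0.52)*cos(d)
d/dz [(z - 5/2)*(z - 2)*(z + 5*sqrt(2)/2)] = 3*z^2 - 9*z + 5*sqrt(2)*z - 45*sqrt(2)/4 + 5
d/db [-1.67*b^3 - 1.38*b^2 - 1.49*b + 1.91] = -5.01*b^2 - 2.76*b - 1.49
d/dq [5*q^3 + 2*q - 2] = 15*q^2 + 2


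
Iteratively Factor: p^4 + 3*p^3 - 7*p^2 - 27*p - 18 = (p + 3)*(p^3 - 7*p - 6) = (p + 1)*(p + 3)*(p^2 - p - 6) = (p + 1)*(p + 2)*(p + 3)*(p - 3)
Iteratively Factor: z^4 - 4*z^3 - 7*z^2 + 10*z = (z - 5)*(z^3 + z^2 - 2*z) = (z - 5)*(z - 1)*(z^2 + 2*z) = z*(z - 5)*(z - 1)*(z + 2)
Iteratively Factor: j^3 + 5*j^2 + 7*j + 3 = (j + 1)*(j^2 + 4*j + 3) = (j + 1)*(j + 3)*(j + 1)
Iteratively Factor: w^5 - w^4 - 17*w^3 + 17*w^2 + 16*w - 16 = (w - 1)*(w^4 - 17*w^2 + 16) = (w - 4)*(w - 1)*(w^3 + 4*w^2 - w - 4) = (w - 4)*(w - 1)*(w + 4)*(w^2 - 1) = (w - 4)*(w - 1)*(w + 1)*(w + 4)*(w - 1)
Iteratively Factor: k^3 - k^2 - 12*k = (k + 3)*(k^2 - 4*k) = k*(k + 3)*(k - 4)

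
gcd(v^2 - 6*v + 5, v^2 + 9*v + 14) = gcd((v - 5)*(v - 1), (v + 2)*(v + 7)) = 1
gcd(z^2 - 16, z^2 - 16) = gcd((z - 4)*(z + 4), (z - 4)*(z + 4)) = z^2 - 16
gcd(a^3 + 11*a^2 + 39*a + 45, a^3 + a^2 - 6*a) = a + 3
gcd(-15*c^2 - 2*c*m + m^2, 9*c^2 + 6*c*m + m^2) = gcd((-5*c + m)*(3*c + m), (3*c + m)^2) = 3*c + m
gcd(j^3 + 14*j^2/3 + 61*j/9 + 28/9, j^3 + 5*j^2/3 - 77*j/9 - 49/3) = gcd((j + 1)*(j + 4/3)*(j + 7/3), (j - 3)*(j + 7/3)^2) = j + 7/3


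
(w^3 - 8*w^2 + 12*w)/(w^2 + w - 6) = w*(w - 6)/(w + 3)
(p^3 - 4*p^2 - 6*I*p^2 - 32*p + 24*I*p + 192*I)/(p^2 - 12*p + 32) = (p^2 + p*(4 - 6*I) - 24*I)/(p - 4)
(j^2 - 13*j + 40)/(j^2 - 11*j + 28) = (j^2 - 13*j + 40)/(j^2 - 11*j + 28)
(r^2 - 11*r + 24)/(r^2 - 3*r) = (r - 8)/r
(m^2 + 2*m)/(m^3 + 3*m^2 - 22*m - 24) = m*(m + 2)/(m^3 + 3*m^2 - 22*m - 24)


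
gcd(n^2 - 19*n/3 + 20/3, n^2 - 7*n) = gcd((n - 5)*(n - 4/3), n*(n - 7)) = 1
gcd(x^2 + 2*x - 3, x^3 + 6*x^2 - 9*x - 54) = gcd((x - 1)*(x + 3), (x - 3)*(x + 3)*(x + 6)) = x + 3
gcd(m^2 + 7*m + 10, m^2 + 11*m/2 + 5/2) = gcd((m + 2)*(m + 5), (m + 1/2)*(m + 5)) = m + 5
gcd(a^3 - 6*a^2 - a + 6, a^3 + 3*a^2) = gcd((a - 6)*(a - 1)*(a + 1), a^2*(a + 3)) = 1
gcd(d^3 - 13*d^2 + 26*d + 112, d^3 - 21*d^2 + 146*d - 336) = d^2 - 15*d + 56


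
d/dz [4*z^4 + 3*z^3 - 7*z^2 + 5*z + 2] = 16*z^3 + 9*z^2 - 14*z + 5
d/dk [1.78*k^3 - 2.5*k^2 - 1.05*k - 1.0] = 5.34*k^2 - 5.0*k - 1.05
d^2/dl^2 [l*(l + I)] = 2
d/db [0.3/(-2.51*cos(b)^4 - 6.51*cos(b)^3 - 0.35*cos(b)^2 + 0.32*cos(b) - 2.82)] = (-3.012*cos(b)^3 - 5.859*cos(b)^2 - 0.21*cos(b) + 0.096)*sin(b)/(2.51*cos(b)^4 + 6.51*cos(b)^3 + 0.35*cos(b)^2 - 0.32*cos(b) + 2.82)^2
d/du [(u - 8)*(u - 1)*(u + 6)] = 3*u^2 - 6*u - 46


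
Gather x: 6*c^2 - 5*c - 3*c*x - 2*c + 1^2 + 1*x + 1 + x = 6*c^2 - 7*c + x*(2 - 3*c) + 2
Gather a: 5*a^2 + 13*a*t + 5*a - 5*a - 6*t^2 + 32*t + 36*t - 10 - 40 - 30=5*a^2 + 13*a*t - 6*t^2 + 68*t - 80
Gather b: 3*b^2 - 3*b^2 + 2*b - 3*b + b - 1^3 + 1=0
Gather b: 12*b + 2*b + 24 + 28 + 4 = 14*b + 56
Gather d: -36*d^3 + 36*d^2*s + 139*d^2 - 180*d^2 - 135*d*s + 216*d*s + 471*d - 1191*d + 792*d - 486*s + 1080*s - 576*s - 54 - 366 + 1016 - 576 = -36*d^3 + d^2*(36*s - 41) + d*(81*s + 72) + 18*s + 20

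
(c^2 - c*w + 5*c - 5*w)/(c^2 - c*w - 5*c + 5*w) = (c + 5)/(c - 5)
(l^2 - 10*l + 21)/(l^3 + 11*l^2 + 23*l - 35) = (l^2 - 10*l + 21)/(l^3 + 11*l^2 + 23*l - 35)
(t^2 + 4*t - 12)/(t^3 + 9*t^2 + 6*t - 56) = (t + 6)/(t^2 + 11*t + 28)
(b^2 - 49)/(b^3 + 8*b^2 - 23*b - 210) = (b - 7)/(b^2 + b - 30)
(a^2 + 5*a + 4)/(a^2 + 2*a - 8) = (a + 1)/(a - 2)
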